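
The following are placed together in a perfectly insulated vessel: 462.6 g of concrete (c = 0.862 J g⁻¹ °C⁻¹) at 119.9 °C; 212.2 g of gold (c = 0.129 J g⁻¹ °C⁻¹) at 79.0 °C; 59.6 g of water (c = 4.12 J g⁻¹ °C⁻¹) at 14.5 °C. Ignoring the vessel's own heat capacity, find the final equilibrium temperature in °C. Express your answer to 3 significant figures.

T_f = 79.7 °C

Σ mᵢcᵢ(T − Tᵢ) = 0  ⇒  T = Σ mᵢcᵢTᵢ / Σ mᵢcᵢ
Σ mᵢcᵢ = 462.6×0.862 + 212.2×0.129 + 59.6×4.12 = 671.6870
Σ mᵢcᵢTᵢ = 398.7612×119.9 + 27.3738×79.0 + 245.552×14.5 = 53535
T = 53535 / 671.6870 = 79.70 °C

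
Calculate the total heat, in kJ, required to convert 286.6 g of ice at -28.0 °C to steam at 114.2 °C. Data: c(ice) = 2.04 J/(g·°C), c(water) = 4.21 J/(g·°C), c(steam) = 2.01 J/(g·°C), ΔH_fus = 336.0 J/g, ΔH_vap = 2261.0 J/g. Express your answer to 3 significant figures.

q = 890 kJ

q1 (heat ice -28.0→0.0 °C): 286.6 × 2.04 × 28.0 = 16371 J
q2 (melt at 0 °C): 286.6 × 336.0 = 96298 J
q3 (heat water 0.0→100.0 °C): 286.6 × 4.21 × 100.0 = 120659 J
q4 (vaporize at 100 °C): 286.6 × 2261.0 = 648003 J
q5 (heat steam 100.0→114.2 °C): 286.6 × 2.01 × 14.2 = 8180 J
Total: 16371 + 96298 + 120659 + 648003 + 8180 = 889511 J = 890 kJ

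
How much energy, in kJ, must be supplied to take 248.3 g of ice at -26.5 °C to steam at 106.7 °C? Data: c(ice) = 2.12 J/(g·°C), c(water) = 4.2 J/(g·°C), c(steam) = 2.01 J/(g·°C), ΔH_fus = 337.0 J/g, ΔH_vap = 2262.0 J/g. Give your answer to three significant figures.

q = 767 kJ

q1 (heat ice -26.5→0.0 °C): 248.3 × 2.12 × 26.5 = 13949 J
q2 (melt at 0 °C): 248.3 × 337.0 = 83677 J
q3 (heat water 0.0→100.0 °C): 248.3 × 4.2 × 100.0 = 104286 J
q4 (vaporize at 100 °C): 248.3 × 2262.0 = 561655 J
q5 (heat steam 100.0→106.7 °C): 248.3 × 2.01 × 6.7 = 3344 J
Total: 13949 + 83677 + 104286 + 561655 + 3344 = 766911 J = 767 kJ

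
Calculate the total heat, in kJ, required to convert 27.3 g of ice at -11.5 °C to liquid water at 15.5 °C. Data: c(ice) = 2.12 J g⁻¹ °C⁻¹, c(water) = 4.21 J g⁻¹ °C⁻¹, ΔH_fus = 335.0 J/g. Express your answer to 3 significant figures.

q1 (heat ice -11.5→0.0 °C): 27.3 × 2.12 × 11.5 = 666 J
q2 (melt at 0 °C): 27.3 × 335.0 = 9146 J
q3 (heat water 0.0→15.5 °C): 27.3 × 4.21 × 15.5 = 1781 J
Total: 666 + 9146 + 1781 = 11593 J = 11.6 kJ

q = 11.6 kJ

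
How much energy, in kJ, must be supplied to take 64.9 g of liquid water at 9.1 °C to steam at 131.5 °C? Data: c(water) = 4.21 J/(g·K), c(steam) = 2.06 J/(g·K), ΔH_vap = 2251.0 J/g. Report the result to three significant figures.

q = 175 kJ

q1 (heat water 9.1→100.0 °C): 64.9 × 4.21 × 90.9 = 24837 J
q2 (vaporize at 100 °C): 64.9 × 2251.0 = 146090 J
q3 (heat steam 100.0→131.5 °C): 64.9 × 2.06 × 31.5 = 4211 J
Total: 24837 + 146090 + 4211 = 175138 J = 175 kJ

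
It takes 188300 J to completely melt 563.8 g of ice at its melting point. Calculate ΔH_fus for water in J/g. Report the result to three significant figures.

ΔH_fus = 334 J/g

ΔH_fus = q / m = 188300 / 563.8 = 334 J/g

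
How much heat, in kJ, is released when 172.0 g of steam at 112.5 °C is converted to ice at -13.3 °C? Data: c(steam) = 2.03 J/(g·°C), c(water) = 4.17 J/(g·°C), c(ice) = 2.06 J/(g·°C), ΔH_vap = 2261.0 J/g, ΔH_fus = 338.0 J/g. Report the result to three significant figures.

q = 528 kJ

q1 (cool steam 112.5→100 °C): 172.0 × 2.03 × 12.5 = 4365 J
q2 (condense at 100 °C): 172.0 × 2261.0 = 388892 J
q3 (cool water 100→0 °C): 172.0 × 4.17 × 100.0 = 71724 J
q4 (freeze at 0 °C): 172.0 × 338.0 = 58136 J
q5 (cool ice 0→-13.3 °C): 172.0 × 2.06 × 13.3 = 4712 J
Total: 4365 + 388892 + 71724 + 58136 + 4712 = 527829 J = 528 kJ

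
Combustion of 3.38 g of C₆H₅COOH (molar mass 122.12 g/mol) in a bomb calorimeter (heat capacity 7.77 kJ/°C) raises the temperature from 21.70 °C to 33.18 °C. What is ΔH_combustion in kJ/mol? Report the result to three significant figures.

ΔT = 33.18 − 21.70 = 11.48 °C
q_cal = C_cal × ΔT = 7.77 × 11.48 = 89.1996 kJ
n = 3.38 / 122.12 = 0.02768 mol
q_rxn = −q_cal = -89.1996 kJ
ΔH = -89.1996 / 0.02768 = -3223 kJ/mol

ΔH = -3220 kJ/mol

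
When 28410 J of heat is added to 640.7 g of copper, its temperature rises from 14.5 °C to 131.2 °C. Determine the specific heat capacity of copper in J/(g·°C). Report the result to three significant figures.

c = 0.380 J/(g·°C)

c = q / (m ΔT) = 28410 / (640.7 × 116.7)
c = 28410 / 74769.69 = 0.380 J/(g·°C)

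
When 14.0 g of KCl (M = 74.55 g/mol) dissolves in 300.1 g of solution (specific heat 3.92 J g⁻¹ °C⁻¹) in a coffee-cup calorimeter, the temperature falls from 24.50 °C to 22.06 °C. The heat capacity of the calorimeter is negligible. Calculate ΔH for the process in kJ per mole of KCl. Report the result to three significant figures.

|ΔT| = |22.06 − 24.50| = 2.44 °C
|q_surr| = (300.1 × 3.92) × 2.44 = 1176.392 × 2.44 = 2870 J
n(KCl) = 14.0 / 74.55 = 0.1878 mol
Temperature fell, so q_rxn = +|q_surr| = 2.870 kJ
ΔH = q_rxn / n = 15.28 kJ/mol

ΔH = 15.3 kJ/mol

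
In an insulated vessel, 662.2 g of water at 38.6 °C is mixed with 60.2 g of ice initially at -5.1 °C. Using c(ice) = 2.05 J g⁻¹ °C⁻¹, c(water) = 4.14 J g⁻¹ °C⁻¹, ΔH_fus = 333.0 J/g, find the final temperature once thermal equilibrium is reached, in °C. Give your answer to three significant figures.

Heat to bring ice to 0 °C and melt it: q₁ = 60.2×2.05×5.1 + 60.2×333.0 = 20676 J
Heat the water can supply cooling to 0 °C: 662.2×4.14×38.6 = 105822 J > q₁, so all ice melts.
Energy balance: 662.2×4.14×(38.6 − T) = 20676 + 60.2×4.14×(T − 0)
2741.508(38.6 − T) = 20676 + 249.228 T
105822 − 20676 = 2990.736 T
T = 85146 / 2990.736 = 28.47 °C

T_f = 28.5 °C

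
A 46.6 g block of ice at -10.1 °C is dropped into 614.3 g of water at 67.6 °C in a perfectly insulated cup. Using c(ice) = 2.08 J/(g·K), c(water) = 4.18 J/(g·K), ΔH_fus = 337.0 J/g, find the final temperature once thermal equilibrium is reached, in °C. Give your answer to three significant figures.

Heat to bring ice to 0 °C and melt it: q₁ = 46.6×2.08×10.1 + 46.6×337.0 = 16683 J
Heat the water can supply cooling to 0 °C: 614.3×4.18×67.6 = 173582 J > q₁, so all ice melts.
Energy balance: 614.3×4.18×(67.6 − T) = 16683 + 46.6×4.18×(T − 0)
2567.774(67.6 − T) = 16683 + 194.788 T
173582 − 16683 = 2762.562 T
T = 156899 / 2762.562 = 56.79 °C

T_f = 56.8 °C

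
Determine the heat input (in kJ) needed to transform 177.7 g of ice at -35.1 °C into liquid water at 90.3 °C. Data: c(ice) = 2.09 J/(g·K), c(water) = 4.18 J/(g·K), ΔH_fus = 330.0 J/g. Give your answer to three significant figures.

q1 (heat ice -35.1→0.0 °C): 177.7 × 2.09 × 35.1 = 13036 J
q2 (melt at 0 °C): 177.7 × 330.0 = 58641 J
q3 (heat water 0.0→90.3 °C): 177.7 × 4.18 × 90.3 = 67074 J
Total: 13036 + 58641 + 67074 = 138751 J = 139 kJ

q = 139 kJ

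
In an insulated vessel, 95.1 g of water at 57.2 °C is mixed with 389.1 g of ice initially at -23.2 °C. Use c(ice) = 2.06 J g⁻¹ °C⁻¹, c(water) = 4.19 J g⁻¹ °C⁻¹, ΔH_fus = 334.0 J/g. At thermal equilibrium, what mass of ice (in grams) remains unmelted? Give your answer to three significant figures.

Heat to warm all ice to 0 °C: 389.1×2.06×23.2 = 18596 J
Heat released by water cooling to 0 °C: 95.1×4.19×57.2 = 22792 J
22792 J < 18596 + 389.1×334.0 = 148555.4 J, so not all ice melts; final T = 0 °C.
Heat left for melting: 22792 − 18596 = 4196 J
Mass melted = 4196 / 334.0 = 12.56 g
Ice remaining = 389.1 − 12.56 = 376.54 g

m_ice remaining = 377 g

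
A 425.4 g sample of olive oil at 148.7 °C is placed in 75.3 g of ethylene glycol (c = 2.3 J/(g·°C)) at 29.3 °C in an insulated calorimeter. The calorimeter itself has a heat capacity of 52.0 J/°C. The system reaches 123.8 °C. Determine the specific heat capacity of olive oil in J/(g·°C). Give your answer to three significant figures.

q_gained = (75.3 × 2.3 + 52.0) × (123.8 − 29.3) = 21280 J
q_lost = 425.4 × c × (148.7 − 123.8) = 10592.46 c
Set equal: c = 21280 / 10592.46 = 2.01 J/(g·°C)

c = 2.01 J/(g·°C)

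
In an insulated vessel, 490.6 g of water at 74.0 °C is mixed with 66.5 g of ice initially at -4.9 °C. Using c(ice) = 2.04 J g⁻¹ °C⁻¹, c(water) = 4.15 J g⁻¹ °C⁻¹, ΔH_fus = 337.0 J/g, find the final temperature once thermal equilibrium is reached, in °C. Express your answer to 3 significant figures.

T_f = 55.2 °C

Heat to bring ice to 0 °C and melt it: q₁ = 66.5×2.04×4.9 + 66.5×337.0 = 23075 J
Heat the water can supply cooling to 0 °C: 490.6×4.15×74.0 = 150663 J > q₁, so all ice melts.
Energy balance: 490.6×4.15×(74.0 − T) = 23075 + 66.5×4.15×(T − 0)
2035.99(74.0 − T) = 23075 + 275.975 T
150663 − 23075 = 2311.965 T
T = 127588 / 2311.965 = 55.19 °C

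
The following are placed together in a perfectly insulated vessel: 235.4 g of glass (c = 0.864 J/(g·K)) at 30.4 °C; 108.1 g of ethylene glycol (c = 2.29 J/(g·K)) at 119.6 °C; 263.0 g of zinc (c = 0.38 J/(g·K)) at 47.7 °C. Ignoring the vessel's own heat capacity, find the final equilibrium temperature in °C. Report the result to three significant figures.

T_f = 73.6 °C

Σ mᵢcᵢ(T − Tᵢ) = 0  ⇒  T = Σ mᵢcᵢTᵢ / Σ mᵢcᵢ
Σ mᵢcᵢ = 235.4×0.864 + 108.1×2.29 + 263.0×0.38 = 550.8746
Σ mᵢcᵢTᵢ = 203.3856×30.4 + 247.549×119.6 + 99.94×47.7 = 40557
T = 40557 / 550.8746 = 73.62 °C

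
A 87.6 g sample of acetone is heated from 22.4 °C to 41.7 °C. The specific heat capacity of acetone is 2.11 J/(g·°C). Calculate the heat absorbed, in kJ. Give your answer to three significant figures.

q = 3.57 kJ

q = m c ΔT = 87.6 × 2.11 × (41.7 − 22.4)
q = 87.6 × 2.11 × 19.3 = 3567 J = 3.57 kJ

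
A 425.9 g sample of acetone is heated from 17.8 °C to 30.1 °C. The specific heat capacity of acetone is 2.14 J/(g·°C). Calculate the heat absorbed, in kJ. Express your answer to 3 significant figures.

q = 11.2 kJ

q = m c ΔT = 425.9 × 2.14 × (30.1 − 17.8)
q = 425.9 × 2.14 × 12.3 = 11210 J = 11.2 kJ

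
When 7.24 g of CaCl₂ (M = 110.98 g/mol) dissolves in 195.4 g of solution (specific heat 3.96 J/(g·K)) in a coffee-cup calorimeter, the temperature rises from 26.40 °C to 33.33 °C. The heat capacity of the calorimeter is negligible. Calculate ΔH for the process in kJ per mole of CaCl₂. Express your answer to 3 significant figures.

ΔH = -82.2 kJ/mol

|ΔT| = |33.33 − 26.40| = 6.93 °C
|q_surr| = (195.4 × 3.96) × 6.93 = 773.784 × 6.93 = 5362 J
n(CaCl₂) = 7.24 / 110.98 = 0.06524 mol
Temperature rose, so q_rxn = −|q_surr| = -5.362 kJ
ΔH = q_rxn / n = -82.19 kJ/mol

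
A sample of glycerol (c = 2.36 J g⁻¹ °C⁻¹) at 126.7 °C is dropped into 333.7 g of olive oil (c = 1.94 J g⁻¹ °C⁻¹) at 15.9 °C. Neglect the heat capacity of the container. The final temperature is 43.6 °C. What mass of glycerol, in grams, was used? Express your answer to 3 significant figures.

q_gained = (333.7 × 1.94) × (43.6 − 15.9) = 17930 J
q_lost = m × 2.36 × (126.7 − 43.6) = 196.116 m
m = 17930 / 196.116 = 91.4 g

m = 91.4 g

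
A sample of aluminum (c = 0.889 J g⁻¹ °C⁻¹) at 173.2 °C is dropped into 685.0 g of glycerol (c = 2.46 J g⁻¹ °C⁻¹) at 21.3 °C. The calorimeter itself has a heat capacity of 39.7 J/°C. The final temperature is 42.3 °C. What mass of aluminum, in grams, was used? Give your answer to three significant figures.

q_gained = (685.0 × 2.46 + 39.7) × (42.3 − 21.3) = 36220 J
q_lost = m × 0.889 × (173.2 − 42.3) = 116.3701 m
m = 36220 / 116.3701 = 311 g

m = 311 g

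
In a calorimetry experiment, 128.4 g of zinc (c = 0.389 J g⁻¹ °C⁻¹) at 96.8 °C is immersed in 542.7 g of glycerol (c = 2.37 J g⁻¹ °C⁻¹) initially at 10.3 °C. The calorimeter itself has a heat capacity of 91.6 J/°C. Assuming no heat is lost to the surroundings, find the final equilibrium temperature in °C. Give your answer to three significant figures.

Heat lost by zinc = heat gained by glycerol + calorimeter.
(128.4)(0.389)(96.8 − T) = [(542.7)(2.37) + 91.6](T − 10.3)
49.9476 (96.8 − T) = 1377.799 (T − 10.3)
4834.9 − 49.9476 T = 1377.799 T − 14191
19025.9 = 1427.7466 T
T = 13.33 °C

T_f = 13.3 °C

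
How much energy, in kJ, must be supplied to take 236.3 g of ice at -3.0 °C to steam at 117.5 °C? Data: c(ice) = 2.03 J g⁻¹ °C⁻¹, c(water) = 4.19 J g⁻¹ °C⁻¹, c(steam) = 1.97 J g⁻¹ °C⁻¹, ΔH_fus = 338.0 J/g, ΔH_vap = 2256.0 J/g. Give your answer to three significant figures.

q = 722 kJ

q1 (heat ice -3.0→0.0 °C): 236.3 × 2.03 × 3.0 = 1439 J
q2 (melt at 0 °C): 236.3 × 338.0 = 79869 J
q3 (heat water 0.0→100.0 °C): 236.3 × 4.19 × 100.0 = 99010 J
q4 (vaporize at 100 °C): 236.3 × 2256.0 = 533093 J
q5 (heat steam 100.0→117.5 °C): 236.3 × 1.97 × 17.5 = 8146 J
Total: 1439 + 79869 + 99010 + 533093 + 8146 = 721557 J = 722 kJ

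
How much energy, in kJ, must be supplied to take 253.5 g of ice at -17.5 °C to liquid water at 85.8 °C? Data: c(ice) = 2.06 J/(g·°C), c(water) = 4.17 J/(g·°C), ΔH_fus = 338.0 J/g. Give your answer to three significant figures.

q = 186 kJ

q1 (heat ice -17.5→0.0 °C): 253.5 × 2.06 × 17.5 = 9139 J
q2 (melt at 0 °C): 253.5 × 338.0 = 85683 J
q3 (heat water 0.0→85.8 °C): 253.5 × 4.17 × 85.8 = 90699 J
Total: 9139 + 85683 + 90699 = 185521 J = 186 kJ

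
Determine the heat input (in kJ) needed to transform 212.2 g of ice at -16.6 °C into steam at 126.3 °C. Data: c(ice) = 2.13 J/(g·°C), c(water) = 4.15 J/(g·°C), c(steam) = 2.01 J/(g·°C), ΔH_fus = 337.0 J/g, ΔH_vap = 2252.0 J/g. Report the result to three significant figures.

q = 656 kJ

q1 (heat ice -16.6→0.0 °C): 212.2 × 2.13 × 16.6 = 7503 J
q2 (melt at 0 °C): 212.2 × 337.0 = 71511 J
q3 (heat water 0.0→100.0 °C): 212.2 × 4.15 × 100.0 = 88063 J
q4 (vaporize at 100 °C): 212.2 × 2252.0 = 477874 J
q5 (heat steam 100.0→126.3 °C): 212.2 × 2.01 × 26.3 = 11218 J
Total: 7503 + 71511 + 88063 + 477874 + 11218 = 656169 J = 656 kJ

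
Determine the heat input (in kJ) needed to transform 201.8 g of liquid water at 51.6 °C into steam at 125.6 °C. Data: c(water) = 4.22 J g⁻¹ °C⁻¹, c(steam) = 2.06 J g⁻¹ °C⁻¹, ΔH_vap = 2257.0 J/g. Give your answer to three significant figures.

q1 (heat water 51.6→100.0 °C): 201.8 × 4.22 × 48.4 = 41217 J
q2 (vaporize at 100 °C): 201.8 × 2257.0 = 455463 J
q3 (heat steam 100.0→125.6 °C): 201.8 × 2.06 × 25.6 = 10642 J
Total: 41217 + 455463 + 10642 = 507322 J = 507 kJ

q = 507 kJ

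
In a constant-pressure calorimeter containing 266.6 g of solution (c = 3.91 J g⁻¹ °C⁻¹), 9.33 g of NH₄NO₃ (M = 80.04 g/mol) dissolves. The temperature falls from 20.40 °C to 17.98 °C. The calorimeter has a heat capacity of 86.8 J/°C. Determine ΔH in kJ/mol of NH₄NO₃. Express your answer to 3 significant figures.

|ΔT| = |17.98 − 20.40| = 2.42 °C
|q_surr| = (266.6 × 3.91 + 86.8) × 2.42 = 1129.206 × 2.42 = 2733 J
n(NH₄NO₃) = 9.33 / 80.04 = 0.1166 mol
Temperature fell, so q_rxn = +|q_surr| = 2.733 kJ
ΔH = q_rxn / n = 23.44 kJ/mol

ΔH = 23.4 kJ/mol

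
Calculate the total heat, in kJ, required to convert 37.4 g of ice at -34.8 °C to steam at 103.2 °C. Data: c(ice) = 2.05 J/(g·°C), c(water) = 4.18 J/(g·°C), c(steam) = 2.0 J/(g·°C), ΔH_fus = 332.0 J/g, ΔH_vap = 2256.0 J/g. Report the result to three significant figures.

q = 115 kJ

q1 (heat ice -34.8→0.0 °C): 37.4 × 2.05 × 34.8 = 2668 J
q2 (melt at 0 °C): 37.4 × 332.0 = 12417 J
q3 (heat water 0.0→100.0 °C): 37.4 × 4.18 × 100.0 = 15633 J
q4 (vaporize at 100 °C): 37.4 × 2256.0 = 84374 J
q5 (heat steam 100.0→103.2 °C): 37.4 × 2.0 × 3.2 = 239 J
Total: 2668 + 12417 + 15633 + 84374 + 239 = 115331 J = 115 kJ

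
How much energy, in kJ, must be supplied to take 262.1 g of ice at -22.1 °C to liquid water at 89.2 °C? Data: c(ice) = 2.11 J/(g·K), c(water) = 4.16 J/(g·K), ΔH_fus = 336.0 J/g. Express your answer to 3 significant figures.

q1 (heat ice -22.1→0.0 °C): 262.1 × 2.11 × 22.1 = 12222 J
q2 (melt at 0 °C): 262.1 × 336.0 = 88066 J
q3 (heat water 0.0→89.2 °C): 262.1 × 4.16 × 89.2 = 97258 J
Total: 12222 + 88066 + 97258 = 197546 J = 198 kJ

q = 198 kJ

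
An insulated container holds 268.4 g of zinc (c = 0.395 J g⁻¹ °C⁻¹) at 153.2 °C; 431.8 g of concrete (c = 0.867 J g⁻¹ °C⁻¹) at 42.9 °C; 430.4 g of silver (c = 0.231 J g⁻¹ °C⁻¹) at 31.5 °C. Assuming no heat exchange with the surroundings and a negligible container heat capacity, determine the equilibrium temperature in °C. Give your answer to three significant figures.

T_f = 61.1 °C

Σ mᵢcᵢ(T − Tᵢ) = 0  ⇒  T = Σ mᵢcᵢTᵢ / Σ mᵢcᵢ
Σ mᵢcᵢ = 268.4×0.395 + 431.8×0.867 + 430.4×0.231 = 579.8110
Σ mᵢcᵢTᵢ = 106.018×153.2 + 374.3706×42.9 + 99.4224×31.5 = 35434
T = 35434 / 579.8110 = 61.11 °C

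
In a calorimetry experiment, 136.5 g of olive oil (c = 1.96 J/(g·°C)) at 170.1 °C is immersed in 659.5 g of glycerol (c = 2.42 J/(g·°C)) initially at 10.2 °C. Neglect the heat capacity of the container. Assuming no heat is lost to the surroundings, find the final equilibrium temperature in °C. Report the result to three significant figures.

T_f = 33.2 °C

Heat lost by olive oil = heat gained by glycerol.
(136.5)(1.96)(170.1 − T) = (659.5)(2.42)(T − 10.2)
267.54 (170.1 − T) = 1595.99 (T − 10.2)
45509 − 267.54 T = 1595.99 T − 16279
61788 = 1863.53 T
T = 33.16 °C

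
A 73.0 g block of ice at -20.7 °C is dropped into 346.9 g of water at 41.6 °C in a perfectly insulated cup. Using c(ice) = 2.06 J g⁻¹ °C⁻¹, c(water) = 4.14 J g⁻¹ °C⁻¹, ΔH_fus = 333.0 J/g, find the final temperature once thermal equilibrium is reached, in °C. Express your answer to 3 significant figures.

Heat to bring ice to 0 °C and melt it: q₁ = 73.0×2.06×20.7 + 73.0×333.0 = 27422 J
Heat the water can supply cooling to 0 °C: 346.9×4.14×41.6 = 59744.5 J > q₁, so all ice melts.
Energy balance: 346.9×4.14×(41.6 − T) = 27422 + 73.0×4.14×(T − 0)
1436.166(41.6 − T) = 27422 + 302.22 T
59744.5 − 27422 = 1738.386 T
T = 32322.5 / 1738.386 = 18.59 °C

T_f = 18.6 °C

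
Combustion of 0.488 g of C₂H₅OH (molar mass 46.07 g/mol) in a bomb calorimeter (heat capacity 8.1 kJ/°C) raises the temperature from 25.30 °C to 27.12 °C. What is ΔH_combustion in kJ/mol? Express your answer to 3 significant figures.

ΔH = -1390 kJ/mol

ΔT = 27.12 − 25.30 = 1.82 °C
q_cal = C_cal × ΔT = 8.1 × 1.82 = 14.742 kJ
n = 0.488 / 46.07 = 0.01059 mol
q_rxn = −q_cal = -14.742 kJ
ΔH = -14.742 / 0.01059 = -1392 kJ/mol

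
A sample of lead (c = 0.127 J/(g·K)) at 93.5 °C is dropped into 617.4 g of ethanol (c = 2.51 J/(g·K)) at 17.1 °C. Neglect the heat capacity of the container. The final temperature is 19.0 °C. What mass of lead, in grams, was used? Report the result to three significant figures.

m = 311 g

q_gained = (617.4 × 2.51) × (19.0 − 17.1) = 2944 J
q_lost = m × 0.127 × (93.5 − 19.0) = 9.4615 m
m = 2944 / 9.4615 = 311 g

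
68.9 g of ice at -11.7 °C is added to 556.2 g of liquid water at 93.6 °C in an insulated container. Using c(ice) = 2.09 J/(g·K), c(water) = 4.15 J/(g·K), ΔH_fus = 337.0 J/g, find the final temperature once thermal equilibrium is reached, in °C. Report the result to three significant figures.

Heat to bring ice to 0 °C and melt it: q₁ = 68.9×2.09×11.7 + 68.9×337.0 = 24904 J
Heat the water can supply cooling to 0 °C: 556.2×4.15×93.6 = 216050 J > q₁, so all ice melts.
Energy balance: 556.2×4.15×(93.6 − T) = 24904 + 68.9×4.15×(T − 0)
2308.23(93.6 − T) = 24904 + 285.935 T
216050 − 24904 = 2594.165 T
T = 191146 / 2594.165 = 73.68 °C

T_f = 73.7 °C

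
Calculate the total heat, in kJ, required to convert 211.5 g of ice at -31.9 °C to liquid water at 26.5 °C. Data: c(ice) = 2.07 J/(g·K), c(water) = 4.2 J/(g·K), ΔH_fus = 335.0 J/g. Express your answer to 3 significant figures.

q = 108 kJ

q1 (heat ice -31.9→0.0 °C): 211.5 × 2.07 × 31.9 = 13966 J
q2 (melt at 0 °C): 211.5 × 335.0 = 70853 J
q3 (heat water 0.0→26.5 °C): 211.5 × 4.2 × 26.5 = 23540 J
Total: 13966 + 70853 + 23540 = 108359 J = 108 kJ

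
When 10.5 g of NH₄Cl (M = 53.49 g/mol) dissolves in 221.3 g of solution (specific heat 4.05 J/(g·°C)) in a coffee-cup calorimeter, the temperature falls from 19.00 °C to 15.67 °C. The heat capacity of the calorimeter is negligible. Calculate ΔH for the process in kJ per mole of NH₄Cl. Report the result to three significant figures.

ΔH = 15.2 kJ/mol

|ΔT| = |15.67 − 19.00| = 3.33 °C
|q_surr| = (221.3 × 4.05) × 3.33 = 896.265 × 3.33 = 2985 J
n(NH₄Cl) = 10.5 / 53.49 = 0.1963 mol
Temperature fell, so q_rxn = +|q_surr| = 2.985 kJ
ΔH = q_rxn / n = 15.21 kJ/mol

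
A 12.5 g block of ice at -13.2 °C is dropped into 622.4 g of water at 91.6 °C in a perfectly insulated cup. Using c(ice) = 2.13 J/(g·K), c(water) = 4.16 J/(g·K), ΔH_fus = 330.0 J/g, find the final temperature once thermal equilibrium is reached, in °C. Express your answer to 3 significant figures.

T_f = 88.1 °C

Heat to bring ice to 0 °C and melt it: q₁ = 12.5×2.13×13.2 + 12.5×330.0 = 4476.5 J
Heat the water can supply cooling to 0 °C: 622.4×4.16×91.6 = 237169 J > q₁, so all ice melts.
Energy balance: 622.4×4.16×(91.6 − T) = 4476.5 + 12.5×4.16×(T − 0)
2589.184(91.6 − T) = 4476.5 + 52 T
237169 − 4476.5 = 2641.184 T
T = 232692.5 / 2641.184 = 88.10 °C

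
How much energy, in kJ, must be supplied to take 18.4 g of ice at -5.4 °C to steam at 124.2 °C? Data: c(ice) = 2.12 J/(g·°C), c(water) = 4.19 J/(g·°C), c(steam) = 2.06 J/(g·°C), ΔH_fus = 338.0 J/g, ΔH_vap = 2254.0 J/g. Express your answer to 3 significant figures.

q = 56.5 kJ

q1 (heat ice -5.4→0.0 °C): 18.4 × 2.12 × 5.4 = 211 J
q2 (melt at 0 °C): 18.4 × 338.0 = 6219 J
q3 (heat water 0.0→100.0 °C): 18.4 × 4.19 × 100.0 = 7710 J
q4 (vaporize at 100 °C): 18.4 × 2254.0 = 41474 J
q5 (heat steam 100.0→124.2 °C): 18.4 × 2.06 × 24.2 = 917 J
Total: 211 + 6219 + 7710 + 41474 + 917 = 56531 J = 56.5 kJ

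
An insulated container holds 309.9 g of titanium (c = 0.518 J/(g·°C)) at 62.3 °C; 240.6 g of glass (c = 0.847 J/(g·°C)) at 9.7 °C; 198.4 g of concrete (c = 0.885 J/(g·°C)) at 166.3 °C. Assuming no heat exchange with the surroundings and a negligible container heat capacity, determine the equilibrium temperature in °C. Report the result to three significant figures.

T_f = 76.3 °C

Σ mᵢcᵢ(T − Tᵢ) = 0  ⇒  T = Σ mᵢcᵢTᵢ / Σ mᵢcᵢ
Σ mᵢcᵢ = 309.9×0.518 + 240.6×0.847 + 198.4×0.885 = 539.9004
Σ mᵢcᵢTᵢ = 160.5282×62.3 + 203.7882×9.7 + 175.584×166.3 = 41177
T = 41177 / 539.9004 = 76.27 °C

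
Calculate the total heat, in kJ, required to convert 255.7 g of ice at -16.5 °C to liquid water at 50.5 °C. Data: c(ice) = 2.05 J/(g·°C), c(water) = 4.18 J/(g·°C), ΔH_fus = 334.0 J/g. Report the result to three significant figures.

q1 (heat ice -16.5→0.0 °C): 255.7 × 2.05 × 16.5 = 8649 J
q2 (melt at 0 °C): 255.7 × 334.0 = 85404 J
q3 (heat water 0.0→50.5 °C): 255.7 × 4.18 × 50.5 = 53976 J
Total: 8649 + 85404 + 53976 = 148029 J = 148 kJ

q = 148 kJ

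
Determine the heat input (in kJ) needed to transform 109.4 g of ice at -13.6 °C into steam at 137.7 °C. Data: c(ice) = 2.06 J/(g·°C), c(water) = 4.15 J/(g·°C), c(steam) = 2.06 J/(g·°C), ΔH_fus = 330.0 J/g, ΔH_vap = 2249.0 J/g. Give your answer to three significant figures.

q1 (heat ice -13.6→0.0 °C): 109.4 × 2.06 × 13.6 = 3065 J
q2 (melt at 0 °C): 109.4 × 330.0 = 36102 J
q3 (heat water 0.0→100.0 °C): 109.4 × 4.15 × 100.0 = 45401 J
q4 (vaporize at 100 °C): 109.4 × 2249.0 = 246041 J
q5 (heat steam 100.0→137.7 °C): 109.4 × 2.06 × 37.7 = 8496 J
Total: 3065 + 36102 + 45401 + 246041 + 8496 = 339105 J = 339 kJ

q = 339 kJ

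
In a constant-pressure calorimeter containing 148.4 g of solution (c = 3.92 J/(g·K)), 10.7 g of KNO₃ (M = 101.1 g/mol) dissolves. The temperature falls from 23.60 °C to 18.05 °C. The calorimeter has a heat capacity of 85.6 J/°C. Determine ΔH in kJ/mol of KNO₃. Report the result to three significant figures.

ΔH = 35.0 kJ/mol

|ΔT| = |18.05 − 23.60| = 5.55 °C
|q_surr| = (148.4 × 3.92 + 85.6) × 5.55 = 667.328 × 5.55 = 3704 J
n(KNO₃) = 10.7 / 101.1 = 0.1058 mol
Temperature fell, so q_rxn = +|q_surr| = 3.704 kJ
ΔH = q_rxn / n = 35.01 kJ/mol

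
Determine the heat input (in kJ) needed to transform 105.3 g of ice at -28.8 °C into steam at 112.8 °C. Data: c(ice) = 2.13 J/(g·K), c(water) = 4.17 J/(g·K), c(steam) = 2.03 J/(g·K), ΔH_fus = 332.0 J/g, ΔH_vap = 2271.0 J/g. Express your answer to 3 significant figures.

q1 (heat ice -28.8→0.0 °C): 105.3 × 2.13 × 28.8 = 6460 J
q2 (melt at 0 °C): 105.3 × 332.0 = 34960 J
q3 (heat water 0.0→100.0 °C): 105.3 × 4.17 × 100.0 = 43910 J
q4 (vaporize at 100 °C): 105.3 × 2271.0 = 239136 J
q5 (heat steam 100.0→112.8 °C): 105.3 × 2.03 × 12.8 = 2736 J
Total: 6460 + 34960 + 43910 + 239136 + 2736 = 327202 J = 327 kJ

q = 327 kJ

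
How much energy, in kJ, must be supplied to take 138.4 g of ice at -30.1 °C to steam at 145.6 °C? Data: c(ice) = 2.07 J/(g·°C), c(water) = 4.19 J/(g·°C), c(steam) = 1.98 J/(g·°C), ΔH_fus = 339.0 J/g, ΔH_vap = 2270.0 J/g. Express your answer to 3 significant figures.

q = 440 kJ

q1 (heat ice -30.1→0.0 °C): 138.4 × 2.07 × 30.1 = 8623 J
q2 (melt at 0 °C): 138.4 × 339.0 = 46918 J
q3 (heat water 0.0→100.0 °C): 138.4 × 4.19 × 100.0 = 57990 J
q4 (vaporize at 100 °C): 138.4 × 2270.0 = 314168 J
q5 (heat steam 100.0→145.6 °C): 138.4 × 1.98 × 45.6 = 12496 J
Total: 8623 + 46918 + 57990 + 314168 + 12496 = 440195 J = 440 kJ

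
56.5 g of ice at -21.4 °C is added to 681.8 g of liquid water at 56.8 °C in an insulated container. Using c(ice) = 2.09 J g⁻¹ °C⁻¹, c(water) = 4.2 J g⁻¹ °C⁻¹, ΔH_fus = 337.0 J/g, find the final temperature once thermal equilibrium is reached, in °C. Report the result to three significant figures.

T_f = 45.5 °C

Heat to bring ice to 0 °C and melt it: q₁ = 56.5×2.09×21.4 + 56.5×337.0 = 21568 J
Heat the water can supply cooling to 0 °C: 681.8×4.2×56.8 = 162650 J > q₁, so all ice melts.
Energy balance: 681.8×4.2×(56.8 − T) = 21568 + 56.5×4.2×(T − 0)
2863.56(56.8 − T) = 21568 + 237.3 T
162650 − 21568 = 3100.86 T
T = 141082 / 3100.86 = 45.50 °C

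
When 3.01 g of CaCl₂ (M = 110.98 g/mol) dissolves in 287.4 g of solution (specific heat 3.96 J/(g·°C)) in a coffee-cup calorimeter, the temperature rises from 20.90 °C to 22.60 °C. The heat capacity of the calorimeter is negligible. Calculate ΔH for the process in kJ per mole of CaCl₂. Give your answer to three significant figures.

|ΔT| = |22.60 − 20.90| = 1.70 °C
|q_surr| = (287.4 × 3.96) × 1.70 = 1138.104 × 1.70 = 1935 J
n(CaCl₂) = 3.01 / 110.98 = 0.02712 mol
Temperature rose, so q_rxn = −|q_surr| = -1.935 kJ
ΔH = q_rxn / n = -71.3496 kJ/mol

ΔH = -71.3 kJ/mol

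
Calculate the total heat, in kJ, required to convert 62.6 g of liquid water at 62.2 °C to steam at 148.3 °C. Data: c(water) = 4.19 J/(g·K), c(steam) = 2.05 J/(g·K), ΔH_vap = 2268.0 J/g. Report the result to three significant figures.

q1 (heat water 62.2→100.0 °C): 62.6 × 4.19 × 37.8 = 9915 J
q2 (vaporize at 100 °C): 62.6 × 2268.0 = 141977 J
q3 (heat steam 100.0→148.3 °C): 62.6 × 2.05 × 48.3 = 6198 J
Total: 9915 + 141977 + 6198 = 158090 J = 158 kJ

q = 158 kJ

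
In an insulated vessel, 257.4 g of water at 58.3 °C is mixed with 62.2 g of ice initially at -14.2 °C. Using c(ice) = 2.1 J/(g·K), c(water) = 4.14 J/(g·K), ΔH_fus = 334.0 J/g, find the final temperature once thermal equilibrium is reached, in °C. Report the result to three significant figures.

T_f = 29.9 °C

Heat to bring ice to 0 °C and melt it: q₁ = 62.2×2.1×14.2 + 62.2×334.0 = 22630 J
Heat the water can supply cooling to 0 °C: 257.4×4.14×58.3 = 62126.6 J > q₁, so all ice melts.
Energy balance: 257.4×4.14×(58.3 − T) = 22630 + 62.2×4.14×(T − 0)
1065.636(58.3 − T) = 22630 + 257.508 T
62126.6 − 22630 = 1323.144 T
T = 39496.6 / 1323.144 = 29.85 °C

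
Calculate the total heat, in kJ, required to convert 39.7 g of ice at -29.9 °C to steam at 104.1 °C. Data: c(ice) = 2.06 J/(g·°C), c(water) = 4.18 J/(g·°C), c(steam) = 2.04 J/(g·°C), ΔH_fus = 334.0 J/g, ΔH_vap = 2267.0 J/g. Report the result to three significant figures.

q = 123 kJ

q1 (heat ice -29.9→0.0 °C): 39.7 × 2.06 × 29.9 = 2445 J
q2 (melt at 0 °C): 39.7 × 334.0 = 13260 J
q3 (heat water 0.0→100.0 °C): 39.7 × 4.18 × 100.0 = 16595 J
q4 (vaporize at 100 °C): 39.7 × 2267.0 = 90000 J
q5 (heat steam 100.0→104.1 °C): 39.7 × 2.04 × 4.1 = 332 J
Total: 2445 + 13260 + 16595 + 90000 + 332 = 122632 J = 123 kJ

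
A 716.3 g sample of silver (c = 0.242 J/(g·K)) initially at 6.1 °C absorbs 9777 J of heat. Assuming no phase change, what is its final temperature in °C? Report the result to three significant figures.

ΔT = q / (m c) = 9777 / (716.3 × 0.242) = 56.40 °C
T_f = 6.1 + 56.40 = 62.50 °C

T_f = 62.5 °C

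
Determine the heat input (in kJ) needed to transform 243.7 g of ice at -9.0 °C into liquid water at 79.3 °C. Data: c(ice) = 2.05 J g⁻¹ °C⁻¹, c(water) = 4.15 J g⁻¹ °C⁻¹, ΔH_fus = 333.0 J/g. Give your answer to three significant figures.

q = 166 kJ

q1 (heat ice -9.0→0.0 °C): 243.7 × 2.05 × 9.0 = 4496 J
q2 (melt at 0 °C): 243.7 × 333.0 = 81152 J
q3 (heat water 0.0→79.3 °C): 243.7 × 4.15 × 79.3 = 80200 J
Total: 4496 + 81152 + 80200 = 165848 J = 166 kJ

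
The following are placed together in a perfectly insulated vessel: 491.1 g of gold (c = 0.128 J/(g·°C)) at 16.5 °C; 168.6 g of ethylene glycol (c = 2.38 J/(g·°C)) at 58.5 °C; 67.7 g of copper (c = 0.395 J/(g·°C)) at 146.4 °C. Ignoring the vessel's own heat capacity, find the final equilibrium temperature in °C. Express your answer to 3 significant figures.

Σ mᵢcᵢ(T − Tᵢ) = 0  ⇒  T = Σ mᵢcᵢTᵢ / Σ mᵢcᵢ
Σ mᵢcᵢ = 491.1×0.128 + 168.6×2.38 + 67.7×0.395 = 490.8703
Σ mᵢcᵢTᵢ = 62.8608×16.5 + 401.268×58.5 + 26.7415×146.4 = 28426
T = 28426 / 490.8703 = 57.91 °C

T_f = 57.9 °C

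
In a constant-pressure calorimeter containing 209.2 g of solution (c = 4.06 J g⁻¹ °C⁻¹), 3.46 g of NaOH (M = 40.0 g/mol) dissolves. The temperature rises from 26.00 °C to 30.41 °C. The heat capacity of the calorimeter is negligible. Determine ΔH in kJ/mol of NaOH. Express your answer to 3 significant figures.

|ΔT| = |30.41 − 26.00| = 4.41 °C
|q_surr| = (209.2 × 4.06) × 4.41 = 849.352 × 4.41 = 3746 J
n(NaOH) = 3.46 / 40.0 = 0.08650 mol
Temperature rose, so q_rxn = −|q_surr| = -3.746 kJ
ΔH = q_rxn / n = -43.31 kJ/mol

ΔH = -43.3 kJ/mol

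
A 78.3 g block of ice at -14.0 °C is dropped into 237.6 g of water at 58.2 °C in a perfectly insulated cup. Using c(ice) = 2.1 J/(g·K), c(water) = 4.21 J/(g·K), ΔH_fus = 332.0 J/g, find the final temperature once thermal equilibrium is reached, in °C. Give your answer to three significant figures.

Heat to bring ice to 0 °C and melt it: q₁ = 78.3×2.1×14.0 + 78.3×332.0 = 28298 J
Heat the water can supply cooling to 0 °C: 237.6×4.21×58.2 = 58217.2 J > q₁, so all ice melts.
Energy balance: 237.6×4.21×(58.2 − T) = 28298 + 78.3×4.21×(T − 0)
1000.296(58.2 − T) = 28298 + 329.643 T
58217.2 − 28298 = 1329.939 T
T = 29919.2 / 1329.939 = 22.50 °C

T_f = 22.5 °C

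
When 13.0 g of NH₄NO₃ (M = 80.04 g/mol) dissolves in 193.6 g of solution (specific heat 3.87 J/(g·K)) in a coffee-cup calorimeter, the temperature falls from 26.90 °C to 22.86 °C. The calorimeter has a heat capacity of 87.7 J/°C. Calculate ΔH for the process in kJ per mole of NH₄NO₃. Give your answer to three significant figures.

|ΔT| = |22.86 − 26.90| = 4.04 °C
|q_surr| = (193.6 × 3.87 + 87.7) × 4.04 = 836.932 × 4.04 = 3381 J
n(NH₄NO₃) = 13.0 / 80.04 = 0.1624 mol
Temperature fell, so q_rxn = +|q_surr| = 3.381 kJ
ΔH = q_rxn / n = 20.82 kJ/mol

ΔH = 20.8 kJ/mol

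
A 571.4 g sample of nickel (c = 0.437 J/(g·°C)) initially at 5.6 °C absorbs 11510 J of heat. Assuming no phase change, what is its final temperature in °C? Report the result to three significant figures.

ΔT = q / (m c) = 11510 / (571.4 × 0.437) = 46.09 °C
T_f = 5.6 + 46.09 = 51.69 °C

T_f = 51.7 °C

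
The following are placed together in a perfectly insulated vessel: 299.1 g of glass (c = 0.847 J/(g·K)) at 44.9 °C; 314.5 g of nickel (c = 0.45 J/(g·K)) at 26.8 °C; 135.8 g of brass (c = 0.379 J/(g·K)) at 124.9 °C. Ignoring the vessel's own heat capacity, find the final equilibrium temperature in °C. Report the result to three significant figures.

Σ mᵢcᵢ(T − Tᵢ) = 0  ⇒  T = Σ mᵢcᵢTᵢ / Σ mᵢcᵢ
Σ mᵢcᵢ = 299.1×0.847 + 314.5×0.45 + 135.8×0.379 = 446.3309
Σ mᵢcᵢTᵢ = 253.3377×44.9 + 141.525×26.8 + 51.4682×124.9 = 21596
T = 21596 / 446.3309 = 48.39 °C

T_f = 48.4 °C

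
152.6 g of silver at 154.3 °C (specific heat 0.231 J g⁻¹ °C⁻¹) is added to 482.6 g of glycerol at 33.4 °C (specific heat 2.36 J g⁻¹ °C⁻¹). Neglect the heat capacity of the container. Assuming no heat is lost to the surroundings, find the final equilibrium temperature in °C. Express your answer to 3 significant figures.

Heat lost by silver = heat gained by glycerol.
(152.6)(0.231)(154.3 − T) = (482.6)(2.36)(T − 33.4)
35.2506 (154.3 − T) = 1138.936 (T − 33.4)
5439.2 − 35.2506 T = 1138.936 T − 38040
43479.2 = 1174.1866 T
T = 37.03 °C

T_f = 37.0 °C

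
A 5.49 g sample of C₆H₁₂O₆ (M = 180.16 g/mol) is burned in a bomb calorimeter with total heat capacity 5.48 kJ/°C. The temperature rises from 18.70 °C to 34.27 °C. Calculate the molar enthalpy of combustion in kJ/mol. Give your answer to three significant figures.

ΔH = -2800 kJ/mol

ΔT = 34.27 − 18.70 = 15.57 °C
q_cal = C_cal × ΔT = 5.48 × 15.57 = 85.3236 kJ
n = 5.49 / 180.16 = 0.03047 mol
q_rxn = −q_cal = -85.3236 kJ
ΔH = -85.3236 / 0.03047 = -2800 kJ/mol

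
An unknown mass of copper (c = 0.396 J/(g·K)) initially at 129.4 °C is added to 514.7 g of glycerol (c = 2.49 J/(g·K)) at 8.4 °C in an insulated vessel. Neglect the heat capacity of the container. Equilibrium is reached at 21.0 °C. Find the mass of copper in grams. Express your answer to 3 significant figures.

q_gained = (514.7 × 2.49) × (21.0 − 8.4) = 16150 J
q_lost = m × 0.396 × (129.4 − 21.0) = 42.9264 m
m = 16150 / 42.9264 = 376 g

m = 376 g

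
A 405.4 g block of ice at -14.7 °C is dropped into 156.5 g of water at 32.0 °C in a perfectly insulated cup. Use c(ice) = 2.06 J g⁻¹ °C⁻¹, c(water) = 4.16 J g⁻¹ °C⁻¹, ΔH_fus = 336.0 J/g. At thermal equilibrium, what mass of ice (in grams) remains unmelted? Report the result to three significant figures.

m_ice remaining = 380 g

Heat to warm all ice to 0 °C: 405.4×2.06×14.7 = 12276 J
Heat released by water cooling to 0 °C: 156.5×4.16×32.0 = 20833 J
20833 J < 12276 + 405.4×336.0 = 148490.4 J, so not all ice melts; final T = 0 °C.
Heat left for melting: 20833 − 12276 = 8557 J
Mass melted = 8557 / 336.0 = 25.47 g
Ice remaining = 405.4 − 25.47 = 379.93 g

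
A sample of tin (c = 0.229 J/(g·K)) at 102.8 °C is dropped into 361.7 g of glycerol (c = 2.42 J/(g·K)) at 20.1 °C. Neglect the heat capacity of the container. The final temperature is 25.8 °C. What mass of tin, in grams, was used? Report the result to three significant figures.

q_gained = (361.7 × 2.42) × (25.8 − 20.1) = 4989 J
q_lost = m × 0.229 × (102.8 − 25.8) = 17.633 m
m = 4989 / 17.633 = 283 g

m = 283 g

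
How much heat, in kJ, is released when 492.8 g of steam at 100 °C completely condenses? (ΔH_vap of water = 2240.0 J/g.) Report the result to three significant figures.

q = m × ΔH_vap = 492.8 × 2240.0 = 1104000 J = 1100 kJ

q = 1100 kJ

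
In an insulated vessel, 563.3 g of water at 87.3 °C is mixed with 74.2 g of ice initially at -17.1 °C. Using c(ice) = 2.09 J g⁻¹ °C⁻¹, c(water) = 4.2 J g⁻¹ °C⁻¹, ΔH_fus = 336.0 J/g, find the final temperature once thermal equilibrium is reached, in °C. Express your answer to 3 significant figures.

Heat to bring ice to 0 °C and melt it: q₁ = 74.2×2.09×17.1 + 74.2×336.0 = 27583 J
Heat the water can supply cooling to 0 °C: 563.3×4.2×87.3 = 206540 J > q₁, so all ice melts.
Energy balance: 563.3×4.2×(87.3 − T) = 27583 + 74.2×4.2×(T − 0)
2365.86(87.3 − T) = 27583 + 311.64 T
206540 − 27583 = 2677.50 T
T = 178957 / 2677.50 = 66.84 °C

T_f = 66.8 °C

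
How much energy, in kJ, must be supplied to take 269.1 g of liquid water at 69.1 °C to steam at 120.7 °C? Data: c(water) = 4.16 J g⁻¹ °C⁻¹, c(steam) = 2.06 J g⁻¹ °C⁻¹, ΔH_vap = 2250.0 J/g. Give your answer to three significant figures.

q1 (heat water 69.1→100.0 °C): 269.1 × 4.16 × 30.9 = 34591 J
q2 (vaporize at 100 °C): 269.1 × 2250.0 = 605475 J
q3 (heat steam 100.0→120.7 °C): 269.1 × 2.06 × 20.7 = 11475 J
Total: 34591 + 605475 + 11475 = 651541 J = 652 kJ

q = 652 kJ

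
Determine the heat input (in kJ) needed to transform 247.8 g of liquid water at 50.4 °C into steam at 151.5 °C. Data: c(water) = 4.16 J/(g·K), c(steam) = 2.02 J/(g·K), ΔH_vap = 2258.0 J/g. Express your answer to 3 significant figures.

q = 636 kJ

q1 (heat water 50.4→100.0 °C): 247.8 × 4.16 × 49.6 = 51130 J
q2 (vaporize at 100 °C): 247.8 × 2258.0 = 559532 J
q3 (heat steam 100.0→151.5 °C): 247.8 × 2.02 × 51.5 = 25779 J
Total: 51130 + 559532 + 25779 = 636441 J = 636 kJ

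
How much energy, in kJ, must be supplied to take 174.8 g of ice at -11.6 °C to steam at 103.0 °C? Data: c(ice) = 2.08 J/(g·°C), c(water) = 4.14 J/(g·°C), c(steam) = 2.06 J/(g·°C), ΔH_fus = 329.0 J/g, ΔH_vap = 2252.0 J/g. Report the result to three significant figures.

q1 (heat ice -11.6→0.0 °C): 174.8 × 2.08 × 11.6 = 4218 J
q2 (melt at 0 °C): 174.8 × 329.0 = 57509 J
q3 (heat water 0.0→100.0 °C): 174.8 × 4.14 × 100.0 = 72367 J
q4 (vaporize at 100 °C): 174.8 × 2252.0 = 393650 J
q5 (heat steam 100.0→103.0 °C): 174.8 × 2.06 × 3.0 = 1080 J
Total: 4218 + 57509 + 72367 + 393650 + 1080 = 528824 J = 529 kJ

q = 529 kJ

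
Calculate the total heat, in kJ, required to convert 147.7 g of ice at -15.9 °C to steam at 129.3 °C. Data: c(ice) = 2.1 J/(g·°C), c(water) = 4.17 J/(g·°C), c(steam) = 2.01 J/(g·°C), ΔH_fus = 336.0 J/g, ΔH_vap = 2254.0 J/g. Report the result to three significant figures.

q = 458 kJ

q1 (heat ice -15.9→0.0 °C): 147.7 × 2.1 × 15.9 = 4932 J
q2 (melt at 0 °C): 147.7 × 336.0 = 49627 J
q3 (heat water 0.0→100.0 °C): 147.7 × 4.17 × 100.0 = 61591 J
q4 (vaporize at 100 °C): 147.7 × 2254.0 = 332916 J
q5 (heat steam 100.0→129.3 °C): 147.7 × 2.01 × 29.3 = 8698 J
Total: 4932 + 49627 + 61591 + 332916 + 8698 = 457764 J = 458 kJ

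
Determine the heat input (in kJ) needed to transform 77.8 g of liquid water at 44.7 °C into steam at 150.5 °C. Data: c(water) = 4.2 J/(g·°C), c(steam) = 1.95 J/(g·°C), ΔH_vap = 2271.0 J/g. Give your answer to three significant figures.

q1 (heat water 44.7→100.0 °C): 77.8 × 4.2 × 55.3 = 18070 J
q2 (vaporize at 100 °C): 77.8 × 2271.0 = 176684 J
q3 (heat steam 100.0→150.5 °C): 77.8 × 1.95 × 50.5 = 7661 J
Total: 18070 + 176684 + 7661 = 202415 J = 202 kJ

q = 202 kJ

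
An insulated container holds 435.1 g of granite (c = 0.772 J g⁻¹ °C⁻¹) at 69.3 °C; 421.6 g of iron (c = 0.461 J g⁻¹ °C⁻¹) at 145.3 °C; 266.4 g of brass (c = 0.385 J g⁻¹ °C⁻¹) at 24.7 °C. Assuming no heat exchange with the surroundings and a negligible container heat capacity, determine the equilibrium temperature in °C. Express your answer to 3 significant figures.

Σ mᵢcᵢ(T − Tᵢ) = 0  ⇒  T = Σ mᵢcᵢTᵢ / Σ mᵢcᵢ
Σ mᵢcᵢ = 435.1×0.772 + 421.6×0.461 + 266.4×0.385 = 632.8188
Σ mᵢcᵢTᵢ = 335.8972×69.3 + 194.3576×145.3 + 102.564×24.7 = 54051
T = 54051 / 632.8188 = 85.41 °C

T_f = 85.4 °C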